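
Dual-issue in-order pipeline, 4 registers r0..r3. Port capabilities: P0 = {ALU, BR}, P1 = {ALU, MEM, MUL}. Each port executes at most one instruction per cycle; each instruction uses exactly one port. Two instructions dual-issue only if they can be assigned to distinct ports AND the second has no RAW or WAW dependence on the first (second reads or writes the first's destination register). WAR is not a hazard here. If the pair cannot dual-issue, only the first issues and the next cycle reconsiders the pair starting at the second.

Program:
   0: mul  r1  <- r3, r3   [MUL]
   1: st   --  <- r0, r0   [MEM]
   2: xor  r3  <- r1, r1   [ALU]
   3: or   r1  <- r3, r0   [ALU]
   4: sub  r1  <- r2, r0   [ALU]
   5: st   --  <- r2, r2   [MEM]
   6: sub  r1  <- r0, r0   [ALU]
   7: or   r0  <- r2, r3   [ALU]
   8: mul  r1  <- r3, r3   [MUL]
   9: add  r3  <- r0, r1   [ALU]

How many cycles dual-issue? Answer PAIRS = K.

PAIRS = 3

0. mul @i0  | no-port MUL/MEM
1. st xor @i1+i2  | 2-wide
2. or @i3  | WAW r1
3. sub st @i4+i5  | 2-wide
4. sub or @i6+i7  | 2-wide
5. mul @i8  | RAW r1
6. add @i9  | tail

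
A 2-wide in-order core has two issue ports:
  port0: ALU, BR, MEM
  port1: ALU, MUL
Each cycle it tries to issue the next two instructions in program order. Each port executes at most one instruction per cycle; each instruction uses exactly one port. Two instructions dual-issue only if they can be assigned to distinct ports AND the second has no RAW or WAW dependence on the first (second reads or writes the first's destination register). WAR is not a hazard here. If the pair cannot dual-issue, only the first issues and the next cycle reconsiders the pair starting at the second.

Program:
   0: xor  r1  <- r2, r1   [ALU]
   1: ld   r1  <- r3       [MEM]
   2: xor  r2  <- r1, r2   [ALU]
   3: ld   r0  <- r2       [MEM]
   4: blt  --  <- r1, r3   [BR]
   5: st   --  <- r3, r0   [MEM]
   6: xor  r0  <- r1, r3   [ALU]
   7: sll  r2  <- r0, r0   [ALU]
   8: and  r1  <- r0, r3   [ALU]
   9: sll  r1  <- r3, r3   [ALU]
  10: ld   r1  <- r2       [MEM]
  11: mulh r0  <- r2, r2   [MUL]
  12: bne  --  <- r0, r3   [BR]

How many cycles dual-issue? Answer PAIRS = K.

t=0 i0:xor ; WAW r1
t=1 i1:ld ; RAW r1
t=2 i2:xor ; RAW r2
t=3 i3:ld ; no-port MEM/BR
t=4 i4:blt ; no-port BR/MEM
t=5 i5,i6:st;xor ; 2-wide
t=6 i7,i8:sll;and ; 2-wide
t=7 i9:sll ; WAW r1
t=8 i10,i11:ld;mulh ; 2-wide
t=9 i12:bne ; tail

PAIRS = 3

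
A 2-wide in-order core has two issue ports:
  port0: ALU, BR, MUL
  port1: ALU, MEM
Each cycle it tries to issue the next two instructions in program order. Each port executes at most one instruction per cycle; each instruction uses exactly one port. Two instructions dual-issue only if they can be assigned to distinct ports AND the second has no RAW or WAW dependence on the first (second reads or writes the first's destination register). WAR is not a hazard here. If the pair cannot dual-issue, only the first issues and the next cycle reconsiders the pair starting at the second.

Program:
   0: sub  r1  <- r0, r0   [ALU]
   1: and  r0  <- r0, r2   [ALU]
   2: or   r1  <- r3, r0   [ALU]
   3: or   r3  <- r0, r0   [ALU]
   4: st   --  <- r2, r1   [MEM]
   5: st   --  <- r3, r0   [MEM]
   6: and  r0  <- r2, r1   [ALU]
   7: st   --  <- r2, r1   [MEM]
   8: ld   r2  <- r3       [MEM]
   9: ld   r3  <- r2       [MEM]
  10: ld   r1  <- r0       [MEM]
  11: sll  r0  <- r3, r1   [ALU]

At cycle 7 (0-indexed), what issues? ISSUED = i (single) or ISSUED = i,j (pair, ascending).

ISSUED = 10

[0] i0+i1  sub/and  -- dual
[1] i2+i3  or/or  -- dual
[2] i4  st  -- no-port MEM/MEM
[3] i5+i6  st/and  -- dual
[4] i7  st  -- no-port MEM/MEM
[5] i8  ld  -- no-port MEM/MEM
[6] i9  ld  -- no-port MEM/MEM
[7] i10  ld  -- RAW r1
[8] i11  sll  -- tail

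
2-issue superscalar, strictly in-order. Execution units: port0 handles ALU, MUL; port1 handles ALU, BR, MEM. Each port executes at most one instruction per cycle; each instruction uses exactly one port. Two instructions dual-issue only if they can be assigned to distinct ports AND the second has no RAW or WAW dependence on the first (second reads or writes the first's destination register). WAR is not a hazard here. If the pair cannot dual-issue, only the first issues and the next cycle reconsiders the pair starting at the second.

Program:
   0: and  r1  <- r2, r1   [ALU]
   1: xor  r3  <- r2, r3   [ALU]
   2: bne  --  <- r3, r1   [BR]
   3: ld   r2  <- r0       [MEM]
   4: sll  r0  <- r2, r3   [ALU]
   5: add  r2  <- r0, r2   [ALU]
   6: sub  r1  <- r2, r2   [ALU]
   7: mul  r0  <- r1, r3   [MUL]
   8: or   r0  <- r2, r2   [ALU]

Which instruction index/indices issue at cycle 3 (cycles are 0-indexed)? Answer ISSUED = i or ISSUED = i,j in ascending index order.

  cy0 -> i0&i1 (and+xor) dual
  cy1 -> i2 (bne) no-port BR/MEM
  cy2 -> i3 (ld) RAW r2
  cy3 -> i4 (sll) RAW r0
  cy4 -> i5 (add) RAW r2
  cy5 -> i6 (sub) RAW r1
  cy6 -> i7 (mul) WAW r0
  cy7 -> i8 (or) tail

ISSUED = 4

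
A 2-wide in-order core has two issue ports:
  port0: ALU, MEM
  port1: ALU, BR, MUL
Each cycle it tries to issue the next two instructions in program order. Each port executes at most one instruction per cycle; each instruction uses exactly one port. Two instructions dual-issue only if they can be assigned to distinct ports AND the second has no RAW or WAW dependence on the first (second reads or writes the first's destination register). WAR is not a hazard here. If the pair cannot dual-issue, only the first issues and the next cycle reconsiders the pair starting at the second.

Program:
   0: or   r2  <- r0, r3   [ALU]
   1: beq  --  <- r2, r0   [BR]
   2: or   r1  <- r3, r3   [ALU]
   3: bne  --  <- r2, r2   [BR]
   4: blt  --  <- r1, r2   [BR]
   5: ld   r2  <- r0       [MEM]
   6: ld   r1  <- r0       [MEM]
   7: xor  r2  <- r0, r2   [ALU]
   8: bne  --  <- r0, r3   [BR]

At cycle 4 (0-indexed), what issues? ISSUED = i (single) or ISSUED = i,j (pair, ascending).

ISSUED = 6,7

t=0 i0:or ; RAW r2
t=1 i1+i2:beq or ; 2-wide
t=2 i3:bne ; no-port BR/BR
t=3 i4+i5:blt ld ; 2-wide
t=4 i6+i7:ld xor ; 2-wide
t=5 i8:bne ; tail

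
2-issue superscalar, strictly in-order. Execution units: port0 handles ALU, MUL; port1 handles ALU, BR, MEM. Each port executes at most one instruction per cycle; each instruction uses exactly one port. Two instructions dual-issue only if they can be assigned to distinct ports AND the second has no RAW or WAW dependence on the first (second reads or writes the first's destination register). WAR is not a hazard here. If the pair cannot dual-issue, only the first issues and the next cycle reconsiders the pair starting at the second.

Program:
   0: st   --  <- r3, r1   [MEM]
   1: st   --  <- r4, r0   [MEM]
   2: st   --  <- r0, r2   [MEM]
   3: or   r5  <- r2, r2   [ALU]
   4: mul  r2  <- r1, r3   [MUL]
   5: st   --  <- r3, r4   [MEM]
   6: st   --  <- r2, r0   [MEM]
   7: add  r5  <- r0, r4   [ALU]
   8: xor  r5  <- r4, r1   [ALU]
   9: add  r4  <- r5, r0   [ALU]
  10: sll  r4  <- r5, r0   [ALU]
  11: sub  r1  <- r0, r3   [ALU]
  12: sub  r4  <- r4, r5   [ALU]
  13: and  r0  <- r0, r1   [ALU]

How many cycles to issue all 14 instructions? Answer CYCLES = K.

CYCLES = 9

t=0 i0:st.MEM ; no-port MEM/MEM
t=1 i1:st.MEM ; no-port MEM/MEM
t=2 i2,i3:st.MEM;or.ALU ; 2-wide
t=3 i4,i5:mul.MUL;st.MEM ; 2-wide
t=4 i6,i7:st.MEM;add.ALU ; 2-wide
t=5 i8:xor.ALU ; RAW r5
t=6 i9:add.ALU ; WAW r4
t=7 i10,i11:sll.ALU;sub.ALU ; 2-wide
t=8 i12,i13:sub.ALU;and.ALU ; 2-wide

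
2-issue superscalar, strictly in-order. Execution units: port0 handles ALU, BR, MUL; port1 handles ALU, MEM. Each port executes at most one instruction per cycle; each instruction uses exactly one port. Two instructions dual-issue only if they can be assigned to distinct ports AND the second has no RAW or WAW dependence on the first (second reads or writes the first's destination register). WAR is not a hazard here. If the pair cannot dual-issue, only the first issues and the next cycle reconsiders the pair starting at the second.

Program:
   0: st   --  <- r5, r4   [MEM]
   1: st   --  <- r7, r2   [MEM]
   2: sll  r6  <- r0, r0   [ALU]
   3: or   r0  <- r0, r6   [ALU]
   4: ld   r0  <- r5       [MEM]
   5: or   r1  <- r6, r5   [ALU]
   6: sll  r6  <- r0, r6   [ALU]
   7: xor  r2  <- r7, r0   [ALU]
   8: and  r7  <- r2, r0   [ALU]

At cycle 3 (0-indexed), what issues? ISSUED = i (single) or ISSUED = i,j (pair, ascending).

ISSUED = 4,5

  cy0 -> i0 (st) no-port MEM/MEM
  cy1 -> i1/i2 (st sll) pair
  cy2 -> i3 (or) WAW r0
  cy3 -> i4/i5 (ld or) pair
  cy4 -> i6/i7 (sll xor) pair
  cy5 -> i8 (and) tail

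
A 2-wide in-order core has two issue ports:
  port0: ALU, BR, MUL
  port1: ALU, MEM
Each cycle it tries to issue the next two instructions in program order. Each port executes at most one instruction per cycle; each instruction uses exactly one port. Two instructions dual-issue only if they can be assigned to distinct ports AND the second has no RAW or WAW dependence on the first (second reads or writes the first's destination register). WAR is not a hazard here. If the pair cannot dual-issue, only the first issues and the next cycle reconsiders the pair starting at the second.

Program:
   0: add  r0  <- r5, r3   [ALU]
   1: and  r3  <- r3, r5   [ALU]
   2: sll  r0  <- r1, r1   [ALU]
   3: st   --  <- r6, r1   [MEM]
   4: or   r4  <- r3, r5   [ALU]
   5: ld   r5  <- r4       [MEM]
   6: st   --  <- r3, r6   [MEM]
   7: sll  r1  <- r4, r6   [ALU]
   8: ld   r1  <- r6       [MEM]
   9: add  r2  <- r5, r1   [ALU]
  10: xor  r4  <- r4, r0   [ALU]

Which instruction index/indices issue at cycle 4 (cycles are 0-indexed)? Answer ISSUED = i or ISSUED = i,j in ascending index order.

t=0 i0+i1:add.ALU/and.ALU ; pair
t=1 i2+i3:sll.ALU/st.MEM ; pair
t=2 i4:or.ALU ; RAW r4
t=3 i5:ld.MEM ; no-port MEM/MEM
t=4 i6+i7:st.MEM/sll.ALU ; pair
t=5 i8:ld.MEM ; RAW r1
t=6 i9+i10:add.ALU/xor.ALU ; pair

ISSUED = 6,7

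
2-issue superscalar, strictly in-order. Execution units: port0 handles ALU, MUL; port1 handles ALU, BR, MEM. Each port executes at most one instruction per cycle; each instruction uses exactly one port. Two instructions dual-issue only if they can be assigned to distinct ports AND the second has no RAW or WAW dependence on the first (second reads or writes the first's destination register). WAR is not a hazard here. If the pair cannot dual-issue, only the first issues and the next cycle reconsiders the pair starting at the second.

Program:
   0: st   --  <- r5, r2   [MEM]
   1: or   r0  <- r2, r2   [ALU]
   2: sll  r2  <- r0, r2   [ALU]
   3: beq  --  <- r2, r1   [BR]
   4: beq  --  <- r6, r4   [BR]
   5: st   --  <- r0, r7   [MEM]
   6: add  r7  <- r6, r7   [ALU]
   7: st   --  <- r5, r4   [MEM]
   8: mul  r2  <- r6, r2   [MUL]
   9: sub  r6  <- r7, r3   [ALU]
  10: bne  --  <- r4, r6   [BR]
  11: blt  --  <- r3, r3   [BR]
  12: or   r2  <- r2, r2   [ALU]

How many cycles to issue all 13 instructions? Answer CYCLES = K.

0. st or @i0/i1  | pair
1. sll @i2  | RAW r2
2. beq @i3  | no-port BR/BR
3. beq @i4  | no-port BR/MEM
4. st add @i5/i6  | pair
5. st mul @i7/i8  | pair
6. sub @i9  | RAW r6
7. bne @i10  | no-port BR/BR
8. blt or @i11/i12  | pair

CYCLES = 9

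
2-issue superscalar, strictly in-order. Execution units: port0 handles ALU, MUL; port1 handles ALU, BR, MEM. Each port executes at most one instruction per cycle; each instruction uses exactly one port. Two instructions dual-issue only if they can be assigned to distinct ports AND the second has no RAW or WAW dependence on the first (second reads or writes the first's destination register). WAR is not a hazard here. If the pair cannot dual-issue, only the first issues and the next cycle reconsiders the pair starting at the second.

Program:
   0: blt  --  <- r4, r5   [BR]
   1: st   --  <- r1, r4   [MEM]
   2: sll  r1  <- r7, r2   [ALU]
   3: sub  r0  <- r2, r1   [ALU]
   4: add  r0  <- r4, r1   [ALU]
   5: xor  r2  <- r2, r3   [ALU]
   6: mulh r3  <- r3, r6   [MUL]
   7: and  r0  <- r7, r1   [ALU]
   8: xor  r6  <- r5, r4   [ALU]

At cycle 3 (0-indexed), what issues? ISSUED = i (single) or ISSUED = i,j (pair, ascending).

ISSUED = 4,5

0. blt.BR @i0  | no-port BR/MEM
1. st.MEM+sll.ALU @i1/i2  | 2-wide
2. sub.ALU @i3  | WAW r0
3. add.ALU+xor.ALU @i4/i5  | 2-wide
4. mulh.MUL+and.ALU @i6/i7  | 2-wide
5. xor.ALU @i8  | tail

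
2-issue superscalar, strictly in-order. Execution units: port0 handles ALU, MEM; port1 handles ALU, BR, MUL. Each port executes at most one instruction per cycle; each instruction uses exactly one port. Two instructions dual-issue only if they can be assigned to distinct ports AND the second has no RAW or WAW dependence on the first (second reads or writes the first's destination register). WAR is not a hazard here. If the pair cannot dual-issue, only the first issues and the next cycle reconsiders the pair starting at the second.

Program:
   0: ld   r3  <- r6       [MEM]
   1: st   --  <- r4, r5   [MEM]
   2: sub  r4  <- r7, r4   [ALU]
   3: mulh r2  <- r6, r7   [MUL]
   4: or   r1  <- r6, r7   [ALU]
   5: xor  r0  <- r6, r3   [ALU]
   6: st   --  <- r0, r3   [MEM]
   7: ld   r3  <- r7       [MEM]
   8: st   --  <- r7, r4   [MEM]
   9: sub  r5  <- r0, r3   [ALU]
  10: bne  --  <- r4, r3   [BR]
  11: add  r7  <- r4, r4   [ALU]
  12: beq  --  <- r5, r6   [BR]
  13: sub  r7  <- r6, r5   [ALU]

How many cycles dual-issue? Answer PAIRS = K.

0. ld.MEM @i0  | no-port MEM/MEM
1. st.MEM/sub.ALU @i1,i2  | pair
2. mulh.MUL/or.ALU @i3,i4  | pair
3. xor.ALU @i5  | RAW r0
4. st.MEM @i6  | no-port MEM/MEM
5. ld.MEM @i7  | no-port MEM/MEM
6. st.MEM/sub.ALU @i8,i9  | pair
7. bne.BR/add.ALU @i10,i11  | pair
8. beq.BR/sub.ALU @i12,i13  | pair

PAIRS = 5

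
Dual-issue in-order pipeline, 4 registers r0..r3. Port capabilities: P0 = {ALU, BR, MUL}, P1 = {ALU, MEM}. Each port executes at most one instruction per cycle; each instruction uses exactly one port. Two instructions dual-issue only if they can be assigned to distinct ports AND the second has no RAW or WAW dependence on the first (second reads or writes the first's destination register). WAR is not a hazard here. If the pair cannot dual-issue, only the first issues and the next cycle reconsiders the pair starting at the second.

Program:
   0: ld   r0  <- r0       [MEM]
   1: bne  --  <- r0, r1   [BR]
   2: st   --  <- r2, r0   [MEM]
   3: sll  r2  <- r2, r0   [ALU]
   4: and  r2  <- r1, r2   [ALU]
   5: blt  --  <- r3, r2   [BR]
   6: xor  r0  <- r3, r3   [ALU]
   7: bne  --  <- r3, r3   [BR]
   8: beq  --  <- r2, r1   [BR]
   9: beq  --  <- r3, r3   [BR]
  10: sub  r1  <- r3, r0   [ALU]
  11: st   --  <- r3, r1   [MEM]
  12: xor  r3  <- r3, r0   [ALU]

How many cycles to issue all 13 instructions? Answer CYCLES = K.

0. ld.MEM @i0  | RAW r0
1. bne.BR+st.MEM @i1+i2  | dual
2. sll.ALU @i3  | RAW+WAW r2
3. and.ALU @i4  | RAW r2
4. blt.BR+xor.ALU @i5+i6  | dual
5. bne.BR @i7  | no-port BR/BR
6. beq.BR @i8  | no-port BR/BR
7. beq.BR+sub.ALU @i9+i10  | dual
8. st.MEM+xor.ALU @i11+i12  | dual

CYCLES = 9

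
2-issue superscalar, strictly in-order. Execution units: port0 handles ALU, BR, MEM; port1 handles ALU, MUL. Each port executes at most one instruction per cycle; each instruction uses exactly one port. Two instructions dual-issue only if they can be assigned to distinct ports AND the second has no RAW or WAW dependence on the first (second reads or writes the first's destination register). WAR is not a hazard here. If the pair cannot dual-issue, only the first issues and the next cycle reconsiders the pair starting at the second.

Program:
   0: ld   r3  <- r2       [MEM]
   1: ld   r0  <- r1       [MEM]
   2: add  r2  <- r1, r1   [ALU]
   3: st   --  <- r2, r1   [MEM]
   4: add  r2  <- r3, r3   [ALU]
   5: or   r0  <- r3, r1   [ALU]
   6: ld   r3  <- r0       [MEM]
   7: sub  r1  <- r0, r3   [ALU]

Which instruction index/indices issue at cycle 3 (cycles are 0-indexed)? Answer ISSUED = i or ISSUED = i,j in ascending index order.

c0: i0 ld  no-port MEM/MEM
c1: i1&i2 ld/add  pair
c2: i3&i4 st/add  pair
c3: i5 or  RAW r0
c4: i6 ld  RAW r3
c5: i7 sub  tail

ISSUED = 5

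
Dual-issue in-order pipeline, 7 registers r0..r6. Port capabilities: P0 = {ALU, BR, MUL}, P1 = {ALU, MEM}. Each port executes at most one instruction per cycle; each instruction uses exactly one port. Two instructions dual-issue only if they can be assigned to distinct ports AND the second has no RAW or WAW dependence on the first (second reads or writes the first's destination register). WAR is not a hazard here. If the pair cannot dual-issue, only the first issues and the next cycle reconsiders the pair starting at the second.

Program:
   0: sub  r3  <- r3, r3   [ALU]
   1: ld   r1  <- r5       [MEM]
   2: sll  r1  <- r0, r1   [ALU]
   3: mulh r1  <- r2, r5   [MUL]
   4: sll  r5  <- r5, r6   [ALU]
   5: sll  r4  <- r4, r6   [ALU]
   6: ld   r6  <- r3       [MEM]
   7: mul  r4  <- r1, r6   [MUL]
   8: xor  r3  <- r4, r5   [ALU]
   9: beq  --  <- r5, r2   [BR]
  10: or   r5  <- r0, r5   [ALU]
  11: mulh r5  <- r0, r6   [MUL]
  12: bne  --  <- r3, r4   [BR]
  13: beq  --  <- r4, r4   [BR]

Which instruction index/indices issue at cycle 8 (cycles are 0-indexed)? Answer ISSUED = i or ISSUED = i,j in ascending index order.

ISSUED = 12

c0: i0+i1 sub.ALU+ld.MEM  pair
c1: i2 sll.ALU  WAW r1
c2: i3+i4 mulh.MUL+sll.ALU  pair
c3: i5+i6 sll.ALU+ld.MEM  pair
c4: i7 mul.MUL  RAW r4
c5: i8+i9 xor.ALU+beq.BR  pair
c6: i10 or.ALU  WAW r5
c7: i11 mulh.MUL  no-port MUL/BR
c8: i12 bne.BR  no-port BR/BR
c9: i13 beq.BR  tail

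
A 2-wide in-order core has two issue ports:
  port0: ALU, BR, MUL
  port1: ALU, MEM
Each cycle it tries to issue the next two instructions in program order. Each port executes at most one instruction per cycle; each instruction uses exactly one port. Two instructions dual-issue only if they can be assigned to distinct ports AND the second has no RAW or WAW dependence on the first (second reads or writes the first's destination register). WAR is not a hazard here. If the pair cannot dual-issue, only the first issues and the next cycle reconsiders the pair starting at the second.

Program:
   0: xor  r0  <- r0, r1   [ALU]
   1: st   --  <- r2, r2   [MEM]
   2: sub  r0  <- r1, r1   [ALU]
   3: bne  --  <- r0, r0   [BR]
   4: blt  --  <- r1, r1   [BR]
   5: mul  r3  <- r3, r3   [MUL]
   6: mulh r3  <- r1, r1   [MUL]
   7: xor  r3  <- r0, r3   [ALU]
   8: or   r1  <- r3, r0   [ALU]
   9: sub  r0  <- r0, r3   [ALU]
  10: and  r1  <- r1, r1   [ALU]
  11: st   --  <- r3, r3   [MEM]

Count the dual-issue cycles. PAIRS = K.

PAIRS = 3

t=0 i0,i1:xor.ALU st.MEM ; pair
t=1 i2:sub.ALU ; RAW r0
t=2 i3:bne.BR ; no-port BR/BR
t=3 i4:blt.BR ; no-port BR/MUL
t=4 i5:mul.MUL ; no-port MUL/MUL
t=5 i6:mulh.MUL ; RAW+WAW r3
t=6 i7:xor.ALU ; RAW r3
t=7 i8,i9:or.ALU sub.ALU ; pair
t=8 i10,i11:and.ALU st.MEM ; pair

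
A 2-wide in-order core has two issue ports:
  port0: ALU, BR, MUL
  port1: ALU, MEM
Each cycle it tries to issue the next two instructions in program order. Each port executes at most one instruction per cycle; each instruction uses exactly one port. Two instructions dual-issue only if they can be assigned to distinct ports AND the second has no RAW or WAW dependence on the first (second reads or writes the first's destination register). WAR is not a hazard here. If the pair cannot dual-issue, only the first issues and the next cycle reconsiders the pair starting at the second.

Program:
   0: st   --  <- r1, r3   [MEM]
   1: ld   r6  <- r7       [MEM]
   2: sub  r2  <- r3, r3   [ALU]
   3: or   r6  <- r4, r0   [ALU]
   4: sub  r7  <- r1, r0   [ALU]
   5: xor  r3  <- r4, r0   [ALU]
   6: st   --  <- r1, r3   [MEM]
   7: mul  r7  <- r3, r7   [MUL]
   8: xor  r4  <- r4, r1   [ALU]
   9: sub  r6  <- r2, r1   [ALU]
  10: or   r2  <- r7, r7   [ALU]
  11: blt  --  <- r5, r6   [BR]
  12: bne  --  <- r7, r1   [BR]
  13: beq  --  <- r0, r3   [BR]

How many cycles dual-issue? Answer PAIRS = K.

PAIRS = 5

c0: i0 st.MEM  no-port MEM/MEM
c1: i1/i2 ld.MEM sub.ALU  2-wide
c2: i3/i4 or.ALU sub.ALU  2-wide
c3: i5 xor.ALU  RAW r3
c4: i6/i7 st.MEM mul.MUL  2-wide
c5: i8/i9 xor.ALU sub.ALU  2-wide
c6: i10/i11 or.ALU blt.BR  2-wide
c7: i12 bne.BR  no-port BR/BR
c8: i13 beq.BR  tail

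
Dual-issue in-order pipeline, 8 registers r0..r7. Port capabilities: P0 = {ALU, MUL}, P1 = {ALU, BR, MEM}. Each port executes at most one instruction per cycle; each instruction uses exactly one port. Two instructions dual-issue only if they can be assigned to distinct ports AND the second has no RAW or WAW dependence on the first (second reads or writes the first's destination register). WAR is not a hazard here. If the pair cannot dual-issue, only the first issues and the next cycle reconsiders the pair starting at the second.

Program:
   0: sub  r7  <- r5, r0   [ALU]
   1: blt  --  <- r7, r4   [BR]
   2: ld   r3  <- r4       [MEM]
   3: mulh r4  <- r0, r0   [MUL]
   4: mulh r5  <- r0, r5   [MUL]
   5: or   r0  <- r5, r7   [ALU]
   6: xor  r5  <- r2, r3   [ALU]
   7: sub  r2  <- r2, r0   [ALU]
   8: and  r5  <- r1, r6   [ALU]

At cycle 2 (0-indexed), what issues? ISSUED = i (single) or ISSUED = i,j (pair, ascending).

ISSUED = 2,3

0. sub.ALU @i0  | RAW r7
1. blt.BR @i1  | no-port BR/MEM
2. ld.MEM+mulh.MUL @i2/i3  | dual
3. mulh.MUL @i4  | RAW r5
4. or.ALU+xor.ALU @i5/i6  | dual
5. sub.ALU+and.ALU @i7/i8  | dual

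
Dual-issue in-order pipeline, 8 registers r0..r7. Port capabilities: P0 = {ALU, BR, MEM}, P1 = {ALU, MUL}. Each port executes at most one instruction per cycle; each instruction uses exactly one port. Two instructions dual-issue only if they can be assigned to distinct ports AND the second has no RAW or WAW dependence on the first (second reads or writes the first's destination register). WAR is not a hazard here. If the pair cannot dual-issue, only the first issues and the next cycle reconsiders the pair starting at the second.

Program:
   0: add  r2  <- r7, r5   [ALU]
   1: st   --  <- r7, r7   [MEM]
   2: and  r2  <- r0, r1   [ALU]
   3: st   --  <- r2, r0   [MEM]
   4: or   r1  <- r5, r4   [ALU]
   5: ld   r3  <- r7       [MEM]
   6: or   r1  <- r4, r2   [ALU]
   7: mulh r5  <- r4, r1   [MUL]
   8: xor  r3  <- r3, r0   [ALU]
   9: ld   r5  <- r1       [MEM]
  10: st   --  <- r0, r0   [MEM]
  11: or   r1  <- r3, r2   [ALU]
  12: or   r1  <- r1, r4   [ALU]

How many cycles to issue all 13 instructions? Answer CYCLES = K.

CYCLES = 8

0. add+st @i0,i1  | pair
1. and @i2  | RAW r2
2. st+or @i3,i4  | pair
3. ld+or @i5,i6  | pair
4. mulh+xor @i7,i8  | pair
5. ld @i9  | no-port MEM/MEM
6. st+or @i10,i11  | pair
7. or @i12  | tail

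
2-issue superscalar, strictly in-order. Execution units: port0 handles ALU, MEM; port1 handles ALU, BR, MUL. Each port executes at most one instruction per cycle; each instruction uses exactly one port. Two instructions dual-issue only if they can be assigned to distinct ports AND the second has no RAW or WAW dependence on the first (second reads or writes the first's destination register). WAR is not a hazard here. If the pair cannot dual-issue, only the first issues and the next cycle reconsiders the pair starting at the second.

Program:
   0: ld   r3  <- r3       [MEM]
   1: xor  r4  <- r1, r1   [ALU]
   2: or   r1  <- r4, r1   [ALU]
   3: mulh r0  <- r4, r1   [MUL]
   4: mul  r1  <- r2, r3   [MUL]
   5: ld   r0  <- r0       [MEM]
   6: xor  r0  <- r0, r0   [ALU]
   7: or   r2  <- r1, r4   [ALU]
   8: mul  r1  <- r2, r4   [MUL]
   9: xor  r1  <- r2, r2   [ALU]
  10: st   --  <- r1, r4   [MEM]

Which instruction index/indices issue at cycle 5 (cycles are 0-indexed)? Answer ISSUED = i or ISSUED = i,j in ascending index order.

ISSUED = 8

c0: i0+i1 ld;xor  dual
c1: i2 or  RAW r1
c2: i3 mulh  no-port MUL/MUL
c3: i4+i5 mul;ld  dual
c4: i6+i7 xor;or  dual
c5: i8 mul  WAW r1
c6: i9 xor  RAW r1
c7: i10 st  tail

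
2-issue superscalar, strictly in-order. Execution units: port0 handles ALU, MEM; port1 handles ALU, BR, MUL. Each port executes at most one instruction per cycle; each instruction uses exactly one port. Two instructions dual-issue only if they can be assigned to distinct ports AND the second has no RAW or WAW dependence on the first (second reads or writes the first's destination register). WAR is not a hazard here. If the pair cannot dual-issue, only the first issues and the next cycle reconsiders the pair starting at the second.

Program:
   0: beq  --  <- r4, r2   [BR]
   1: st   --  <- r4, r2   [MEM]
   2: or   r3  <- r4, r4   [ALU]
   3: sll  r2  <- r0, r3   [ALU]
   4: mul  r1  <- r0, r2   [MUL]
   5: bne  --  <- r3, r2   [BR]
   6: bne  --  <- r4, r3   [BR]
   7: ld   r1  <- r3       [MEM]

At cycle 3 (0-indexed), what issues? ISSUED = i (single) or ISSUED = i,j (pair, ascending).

c0: i0+i1 beq st  2-wide
c1: i2 or  RAW r3
c2: i3 sll  RAW r2
c3: i4 mul  no-port MUL/BR
c4: i5 bne  no-port BR/BR
c5: i6+i7 bne ld  2-wide

ISSUED = 4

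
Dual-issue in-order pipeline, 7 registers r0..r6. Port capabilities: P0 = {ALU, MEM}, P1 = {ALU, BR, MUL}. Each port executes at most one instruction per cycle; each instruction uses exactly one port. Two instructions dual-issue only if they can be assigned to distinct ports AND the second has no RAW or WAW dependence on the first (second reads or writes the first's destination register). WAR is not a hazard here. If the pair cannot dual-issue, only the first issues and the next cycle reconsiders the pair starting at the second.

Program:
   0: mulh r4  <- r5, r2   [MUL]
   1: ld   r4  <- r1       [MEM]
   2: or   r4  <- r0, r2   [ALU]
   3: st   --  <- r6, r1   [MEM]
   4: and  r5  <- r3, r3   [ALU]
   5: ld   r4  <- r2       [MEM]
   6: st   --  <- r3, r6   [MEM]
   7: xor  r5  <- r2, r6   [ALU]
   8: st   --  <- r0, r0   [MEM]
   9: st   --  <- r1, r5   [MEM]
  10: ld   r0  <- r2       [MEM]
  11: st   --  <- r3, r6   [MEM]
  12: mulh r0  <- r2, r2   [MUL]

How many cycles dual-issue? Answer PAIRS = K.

PAIRS = 4

[0] i0  mulh  -- WAW r4
[1] i1  ld  -- WAW r4
[2] i2&i3  or st  -- dual
[3] i4&i5  and ld  -- dual
[4] i6&i7  st xor  -- dual
[5] i8  st  -- no-port MEM/MEM
[6] i9  st  -- no-port MEM/MEM
[7] i10  ld  -- no-port MEM/MEM
[8] i11&i12  st mulh  -- dual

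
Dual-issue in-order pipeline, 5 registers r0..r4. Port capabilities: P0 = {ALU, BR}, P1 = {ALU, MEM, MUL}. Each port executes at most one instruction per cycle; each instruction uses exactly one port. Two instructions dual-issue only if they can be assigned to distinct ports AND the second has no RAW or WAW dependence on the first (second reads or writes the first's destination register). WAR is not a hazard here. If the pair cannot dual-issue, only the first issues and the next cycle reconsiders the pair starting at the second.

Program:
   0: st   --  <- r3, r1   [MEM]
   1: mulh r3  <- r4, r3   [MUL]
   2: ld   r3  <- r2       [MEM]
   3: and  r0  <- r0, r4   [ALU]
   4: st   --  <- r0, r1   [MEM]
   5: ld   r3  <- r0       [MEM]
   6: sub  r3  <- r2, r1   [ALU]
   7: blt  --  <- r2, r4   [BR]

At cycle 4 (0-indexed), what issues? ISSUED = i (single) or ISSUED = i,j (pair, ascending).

#0 head=0: st i0 no-port MEM/MUL
#1 head=1: mulh i1 no-port MUL/MEM
#2 head=2: ld;and i2+i3 pair
#3 head=4: st i4 no-port MEM/MEM
#4 head=5: ld i5 WAW r3
#5 head=6: sub;blt i6+i7 pair

ISSUED = 5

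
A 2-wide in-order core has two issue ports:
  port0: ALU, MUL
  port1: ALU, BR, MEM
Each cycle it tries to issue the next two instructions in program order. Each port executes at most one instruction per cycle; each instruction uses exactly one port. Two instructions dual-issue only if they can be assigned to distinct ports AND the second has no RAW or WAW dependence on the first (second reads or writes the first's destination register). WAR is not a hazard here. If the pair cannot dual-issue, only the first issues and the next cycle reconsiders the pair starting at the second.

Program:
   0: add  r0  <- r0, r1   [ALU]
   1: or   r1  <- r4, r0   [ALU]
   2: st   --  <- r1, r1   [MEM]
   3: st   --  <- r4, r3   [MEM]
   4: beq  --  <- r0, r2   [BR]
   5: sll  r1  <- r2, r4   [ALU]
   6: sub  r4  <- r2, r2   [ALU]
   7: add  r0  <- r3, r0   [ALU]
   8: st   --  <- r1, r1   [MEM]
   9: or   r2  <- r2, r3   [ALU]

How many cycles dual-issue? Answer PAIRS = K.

PAIRS = 3

t=0 i0:add ; RAW r0
t=1 i1:or ; RAW r1
t=2 i2:st ; no-port MEM/MEM
t=3 i3:st ; no-port MEM/BR
t=4 i4/i5:beq;sll ; pair
t=5 i6/i7:sub;add ; pair
t=6 i8/i9:st;or ; pair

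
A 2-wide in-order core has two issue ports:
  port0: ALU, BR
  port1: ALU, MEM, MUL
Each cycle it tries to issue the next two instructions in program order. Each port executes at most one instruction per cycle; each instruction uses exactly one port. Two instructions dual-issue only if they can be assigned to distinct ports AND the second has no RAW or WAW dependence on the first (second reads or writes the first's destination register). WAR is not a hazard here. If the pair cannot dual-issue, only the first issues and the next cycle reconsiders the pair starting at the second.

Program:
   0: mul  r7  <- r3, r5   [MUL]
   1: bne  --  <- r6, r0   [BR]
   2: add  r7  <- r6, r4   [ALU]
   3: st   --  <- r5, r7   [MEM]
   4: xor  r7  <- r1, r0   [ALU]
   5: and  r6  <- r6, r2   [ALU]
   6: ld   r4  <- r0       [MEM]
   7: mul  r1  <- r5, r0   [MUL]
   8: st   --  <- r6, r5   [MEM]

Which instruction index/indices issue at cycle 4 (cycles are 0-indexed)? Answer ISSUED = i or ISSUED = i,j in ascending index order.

ISSUED = 7

t=0 i0&i1:mul.MUL bne.BR ; 2-wide
t=1 i2:add.ALU ; RAW r7
t=2 i3&i4:st.MEM xor.ALU ; 2-wide
t=3 i5&i6:and.ALU ld.MEM ; 2-wide
t=4 i7:mul.MUL ; no-port MUL/MEM
t=5 i8:st.MEM ; tail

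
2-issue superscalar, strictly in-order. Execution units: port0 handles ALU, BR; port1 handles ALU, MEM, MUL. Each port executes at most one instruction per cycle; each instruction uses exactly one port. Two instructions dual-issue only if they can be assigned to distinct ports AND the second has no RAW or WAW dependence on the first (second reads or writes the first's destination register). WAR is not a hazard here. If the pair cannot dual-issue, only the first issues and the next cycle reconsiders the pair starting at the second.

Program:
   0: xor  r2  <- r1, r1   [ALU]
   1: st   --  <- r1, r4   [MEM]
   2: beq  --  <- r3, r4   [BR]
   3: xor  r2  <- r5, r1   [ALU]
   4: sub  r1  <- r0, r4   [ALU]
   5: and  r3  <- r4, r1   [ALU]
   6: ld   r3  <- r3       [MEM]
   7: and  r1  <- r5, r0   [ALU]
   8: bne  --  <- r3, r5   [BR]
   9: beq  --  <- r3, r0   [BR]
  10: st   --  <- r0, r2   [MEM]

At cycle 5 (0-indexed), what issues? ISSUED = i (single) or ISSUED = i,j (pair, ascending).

c0: i0,i1 xor.ALU;st.MEM  dual
c1: i2,i3 beq.BR;xor.ALU  dual
c2: i4 sub.ALU  RAW r1
c3: i5 and.ALU  RAW+WAW r3
c4: i6,i7 ld.MEM;and.ALU  dual
c5: i8 bne.BR  no-port BR/BR
c6: i9,i10 beq.BR;st.MEM  dual

ISSUED = 8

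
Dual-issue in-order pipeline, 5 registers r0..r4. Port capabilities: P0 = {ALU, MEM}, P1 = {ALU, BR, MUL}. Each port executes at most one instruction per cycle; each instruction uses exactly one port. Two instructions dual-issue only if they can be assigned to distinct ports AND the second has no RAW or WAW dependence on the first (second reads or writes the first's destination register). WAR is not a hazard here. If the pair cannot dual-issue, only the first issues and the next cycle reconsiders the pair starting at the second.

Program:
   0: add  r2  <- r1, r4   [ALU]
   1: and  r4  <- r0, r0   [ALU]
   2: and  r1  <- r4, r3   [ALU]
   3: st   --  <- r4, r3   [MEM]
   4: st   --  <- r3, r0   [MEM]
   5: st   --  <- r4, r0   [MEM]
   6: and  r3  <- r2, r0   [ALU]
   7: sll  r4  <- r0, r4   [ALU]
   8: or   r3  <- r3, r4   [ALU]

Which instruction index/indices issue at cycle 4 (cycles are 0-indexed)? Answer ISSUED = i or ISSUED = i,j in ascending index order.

ISSUED = 7

[0] i0&i1  add and  -- dual
[1] i2&i3  and st  -- dual
[2] i4  st  -- no-port MEM/MEM
[3] i5&i6  st and  -- dual
[4] i7  sll  -- RAW r4
[5] i8  or  -- tail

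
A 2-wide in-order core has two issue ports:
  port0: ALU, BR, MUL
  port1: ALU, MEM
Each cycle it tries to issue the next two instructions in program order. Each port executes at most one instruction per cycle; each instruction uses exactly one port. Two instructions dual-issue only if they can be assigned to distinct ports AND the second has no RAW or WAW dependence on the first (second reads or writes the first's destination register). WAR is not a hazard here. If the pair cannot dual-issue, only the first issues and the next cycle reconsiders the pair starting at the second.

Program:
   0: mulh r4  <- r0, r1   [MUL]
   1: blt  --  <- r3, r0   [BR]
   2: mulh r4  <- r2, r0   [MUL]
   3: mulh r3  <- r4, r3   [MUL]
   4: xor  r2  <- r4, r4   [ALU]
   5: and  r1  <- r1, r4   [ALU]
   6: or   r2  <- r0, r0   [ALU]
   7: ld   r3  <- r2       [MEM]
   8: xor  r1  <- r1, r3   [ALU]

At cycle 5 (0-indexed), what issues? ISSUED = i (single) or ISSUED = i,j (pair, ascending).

ISSUED = 7

c0: i0 mulh  no-port MUL/BR
c1: i1 blt  no-port BR/MUL
c2: i2 mulh  no-port MUL/MUL
c3: i3&i4 mulh xor  dual
c4: i5&i6 and or  dual
c5: i7 ld  RAW r3
c6: i8 xor  tail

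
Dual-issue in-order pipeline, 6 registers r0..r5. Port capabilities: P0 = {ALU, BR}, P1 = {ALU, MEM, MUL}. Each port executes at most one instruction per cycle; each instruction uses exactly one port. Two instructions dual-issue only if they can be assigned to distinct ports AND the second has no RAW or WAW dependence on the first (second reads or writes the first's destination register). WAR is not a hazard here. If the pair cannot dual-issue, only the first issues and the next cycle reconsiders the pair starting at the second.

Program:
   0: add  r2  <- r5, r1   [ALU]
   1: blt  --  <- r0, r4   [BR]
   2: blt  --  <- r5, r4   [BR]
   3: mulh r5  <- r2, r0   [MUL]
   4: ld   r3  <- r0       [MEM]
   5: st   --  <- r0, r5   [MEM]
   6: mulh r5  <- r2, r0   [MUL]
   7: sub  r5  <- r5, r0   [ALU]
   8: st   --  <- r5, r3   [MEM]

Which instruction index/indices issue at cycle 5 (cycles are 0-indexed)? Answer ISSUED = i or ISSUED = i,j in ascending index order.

ISSUED = 7

t=0 i0,i1:add/blt ; 2-wide
t=1 i2,i3:blt/mulh ; 2-wide
t=2 i4:ld ; no-port MEM/MEM
t=3 i5:st ; no-port MEM/MUL
t=4 i6:mulh ; RAW+WAW r5
t=5 i7:sub ; RAW r5
t=6 i8:st ; tail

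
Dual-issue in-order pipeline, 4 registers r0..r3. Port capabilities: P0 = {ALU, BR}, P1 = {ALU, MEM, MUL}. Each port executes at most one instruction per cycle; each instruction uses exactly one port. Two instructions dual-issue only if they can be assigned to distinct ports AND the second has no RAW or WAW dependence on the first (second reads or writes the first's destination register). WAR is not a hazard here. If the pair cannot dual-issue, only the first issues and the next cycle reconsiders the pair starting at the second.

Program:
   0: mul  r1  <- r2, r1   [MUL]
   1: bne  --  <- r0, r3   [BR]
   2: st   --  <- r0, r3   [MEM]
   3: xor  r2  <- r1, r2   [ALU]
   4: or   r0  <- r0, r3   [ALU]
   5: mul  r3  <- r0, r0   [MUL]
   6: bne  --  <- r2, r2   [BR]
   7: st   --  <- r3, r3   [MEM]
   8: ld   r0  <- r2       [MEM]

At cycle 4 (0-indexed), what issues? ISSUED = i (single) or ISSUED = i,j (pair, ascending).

0. mul bne @i0&i1  | dual
1. st xor @i2&i3  | dual
2. or @i4  | RAW r0
3. mul bne @i5&i6  | dual
4. st @i7  | no-port MEM/MEM
5. ld @i8  | tail

ISSUED = 7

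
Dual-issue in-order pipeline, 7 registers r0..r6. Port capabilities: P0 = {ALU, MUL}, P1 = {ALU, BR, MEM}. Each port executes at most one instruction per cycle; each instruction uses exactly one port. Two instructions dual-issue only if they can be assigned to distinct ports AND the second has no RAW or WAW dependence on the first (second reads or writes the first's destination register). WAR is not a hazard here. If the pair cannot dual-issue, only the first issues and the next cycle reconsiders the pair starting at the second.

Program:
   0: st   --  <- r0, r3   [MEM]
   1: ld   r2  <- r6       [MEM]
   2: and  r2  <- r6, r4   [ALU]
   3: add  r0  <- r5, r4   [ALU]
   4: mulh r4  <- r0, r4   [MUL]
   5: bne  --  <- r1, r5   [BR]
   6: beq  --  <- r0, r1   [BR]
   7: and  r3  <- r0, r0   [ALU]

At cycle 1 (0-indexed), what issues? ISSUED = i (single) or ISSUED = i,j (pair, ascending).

t=0 i0:st.MEM ; no-port MEM/MEM
t=1 i1:ld.MEM ; WAW r2
t=2 i2+i3:and.ALU+add.ALU ; pair
t=3 i4+i5:mulh.MUL+bne.BR ; pair
t=4 i6+i7:beq.BR+and.ALU ; pair

ISSUED = 1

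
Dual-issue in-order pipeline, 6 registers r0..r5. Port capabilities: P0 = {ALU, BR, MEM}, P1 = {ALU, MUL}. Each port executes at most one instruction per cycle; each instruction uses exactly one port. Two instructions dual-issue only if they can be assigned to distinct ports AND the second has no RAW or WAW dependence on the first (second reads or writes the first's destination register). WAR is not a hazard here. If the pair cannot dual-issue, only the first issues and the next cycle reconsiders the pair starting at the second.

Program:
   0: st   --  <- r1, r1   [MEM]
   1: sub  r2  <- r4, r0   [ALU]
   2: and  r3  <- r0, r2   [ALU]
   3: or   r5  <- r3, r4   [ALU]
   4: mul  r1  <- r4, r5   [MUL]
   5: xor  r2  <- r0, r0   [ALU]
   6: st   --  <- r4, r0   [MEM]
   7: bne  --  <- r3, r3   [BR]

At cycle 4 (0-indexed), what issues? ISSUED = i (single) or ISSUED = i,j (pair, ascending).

ISSUED = 6

  cy0 -> i0,i1 (st.MEM/sub.ALU) pair
  cy1 -> i2 (and.ALU) RAW r3
  cy2 -> i3 (or.ALU) RAW r5
  cy3 -> i4,i5 (mul.MUL/xor.ALU) pair
  cy4 -> i6 (st.MEM) no-port MEM/BR
  cy5 -> i7 (bne.BR) tail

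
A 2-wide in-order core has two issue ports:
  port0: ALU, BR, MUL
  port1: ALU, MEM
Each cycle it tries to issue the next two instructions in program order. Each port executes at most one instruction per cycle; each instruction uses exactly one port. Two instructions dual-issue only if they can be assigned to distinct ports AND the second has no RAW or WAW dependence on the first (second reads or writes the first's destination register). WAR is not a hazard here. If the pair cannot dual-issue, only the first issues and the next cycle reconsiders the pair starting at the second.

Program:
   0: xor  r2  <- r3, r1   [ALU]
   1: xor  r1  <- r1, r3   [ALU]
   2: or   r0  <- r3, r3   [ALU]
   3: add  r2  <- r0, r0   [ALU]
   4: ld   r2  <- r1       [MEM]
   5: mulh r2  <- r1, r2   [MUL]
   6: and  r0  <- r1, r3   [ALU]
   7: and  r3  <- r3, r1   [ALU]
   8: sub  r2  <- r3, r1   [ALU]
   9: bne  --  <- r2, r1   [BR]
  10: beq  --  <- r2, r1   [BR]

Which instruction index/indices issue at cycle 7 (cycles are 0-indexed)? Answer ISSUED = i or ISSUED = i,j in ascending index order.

ISSUED = 9

[0] i0&i1  xor xor  -- 2-wide
[1] i2  or  -- RAW r0
[2] i3  add  -- WAW r2
[3] i4  ld  -- RAW+WAW r2
[4] i5&i6  mulh and  -- 2-wide
[5] i7  and  -- RAW r3
[6] i8  sub  -- RAW r2
[7] i9  bne  -- no-port BR/BR
[8] i10  beq  -- tail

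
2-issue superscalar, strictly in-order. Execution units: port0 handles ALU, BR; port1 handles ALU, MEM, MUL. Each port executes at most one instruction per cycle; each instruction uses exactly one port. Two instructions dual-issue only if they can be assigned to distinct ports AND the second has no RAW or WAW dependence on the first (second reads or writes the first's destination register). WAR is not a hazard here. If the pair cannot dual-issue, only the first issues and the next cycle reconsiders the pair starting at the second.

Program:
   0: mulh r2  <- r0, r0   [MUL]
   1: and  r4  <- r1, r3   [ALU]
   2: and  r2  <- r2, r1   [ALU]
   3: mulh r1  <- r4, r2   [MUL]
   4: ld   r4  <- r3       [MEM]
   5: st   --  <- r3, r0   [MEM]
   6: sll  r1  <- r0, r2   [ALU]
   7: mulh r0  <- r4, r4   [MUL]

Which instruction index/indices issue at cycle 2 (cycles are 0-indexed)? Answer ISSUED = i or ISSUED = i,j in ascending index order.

ISSUED = 3

  cy0 -> i0&i1 (mulh/and) pair
  cy1 -> i2 (and) RAW r2
  cy2 -> i3 (mulh) no-port MUL/MEM
  cy3 -> i4 (ld) no-port MEM/MEM
  cy4 -> i5&i6 (st/sll) pair
  cy5 -> i7 (mulh) tail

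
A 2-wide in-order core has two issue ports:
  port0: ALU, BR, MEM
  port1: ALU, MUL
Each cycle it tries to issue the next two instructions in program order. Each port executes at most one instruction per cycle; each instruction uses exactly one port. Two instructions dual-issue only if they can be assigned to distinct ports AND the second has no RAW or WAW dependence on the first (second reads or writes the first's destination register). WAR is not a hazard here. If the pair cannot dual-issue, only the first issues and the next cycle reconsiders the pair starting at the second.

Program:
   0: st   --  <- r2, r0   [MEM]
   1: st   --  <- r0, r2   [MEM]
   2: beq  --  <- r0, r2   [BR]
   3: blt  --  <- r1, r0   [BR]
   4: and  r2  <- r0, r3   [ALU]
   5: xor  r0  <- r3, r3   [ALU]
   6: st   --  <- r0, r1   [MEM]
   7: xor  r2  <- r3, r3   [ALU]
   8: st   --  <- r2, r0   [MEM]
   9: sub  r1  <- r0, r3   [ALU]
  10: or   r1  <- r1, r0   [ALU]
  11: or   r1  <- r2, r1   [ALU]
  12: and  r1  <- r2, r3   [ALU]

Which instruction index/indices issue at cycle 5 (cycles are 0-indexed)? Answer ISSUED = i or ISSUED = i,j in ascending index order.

[0] i0  st.MEM  -- no-port MEM/MEM
[1] i1  st.MEM  -- no-port MEM/BR
[2] i2  beq.BR  -- no-port BR/BR
[3] i3&i4  blt.BR/and.ALU  -- 2-wide
[4] i5  xor.ALU  -- RAW r0
[5] i6&i7  st.MEM/xor.ALU  -- 2-wide
[6] i8&i9  st.MEM/sub.ALU  -- 2-wide
[7] i10  or.ALU  -- RAW+WAW r1
[8] i11  or.ALU  -- WAW r1
[9] i12  and.ALU  -- tail

ISSUED = 6,7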